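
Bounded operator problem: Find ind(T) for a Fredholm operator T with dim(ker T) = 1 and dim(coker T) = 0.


The Fredholm index is defined as ind(T) = dim(ker T) - dim(coker T)
= 1 - 0
= 1

1


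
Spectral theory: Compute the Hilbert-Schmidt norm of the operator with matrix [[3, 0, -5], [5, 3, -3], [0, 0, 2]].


The Hilbert-Schmidt norm is sqrt(sum of squares of all entries).
Sum of squares = 3^2 + 0^2 + (-5)^2 + 5^2 + 3^2 + (-3)^2 + 0^2 + 0^2 + 2^2
= 9 + 0 + 25 + 25 + 9 + 9 + 0 + 0 + 4 = 81
||T||_HS = sqrt(81) = 9.0000

9.0000


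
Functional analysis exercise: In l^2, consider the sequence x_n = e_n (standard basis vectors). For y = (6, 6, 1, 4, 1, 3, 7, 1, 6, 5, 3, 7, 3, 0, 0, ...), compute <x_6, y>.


x_6 = e_6 is the standard basis vector with 1 in position 6.
<x_6, y> = y_6 = 3
As n -> infinity, <x_n, y> -> 0, confirming weak convergence of (x_n) to 0.

3


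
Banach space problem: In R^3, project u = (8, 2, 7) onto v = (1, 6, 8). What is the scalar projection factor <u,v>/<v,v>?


Computing <u,v> = 8*1 + 2*6 + 7*8 = 76
Computing <v,v> = 1^2 + 6^2 + 8^2 = 101
Projection coefficient = 76/101 = 0.7525

0.7525


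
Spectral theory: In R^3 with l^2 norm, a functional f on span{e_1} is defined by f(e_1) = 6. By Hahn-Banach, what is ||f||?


The norm of f is given by ||f|| = sup_{||x||=1} |f(x)|.
On span{e_1}, ||e_1|| = 1, so ||f|| = |f(e_1)| / ||e_1||
= |6| / 1 = 6.0000

6.0000


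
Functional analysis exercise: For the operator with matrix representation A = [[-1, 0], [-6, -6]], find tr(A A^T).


trace(A * A^T) = sum of squares of all entries
= (-1)^2 + 0^2 + (-6)^2 + (-6)^2
= 1 + 0 + 36 + 36
= 73

73


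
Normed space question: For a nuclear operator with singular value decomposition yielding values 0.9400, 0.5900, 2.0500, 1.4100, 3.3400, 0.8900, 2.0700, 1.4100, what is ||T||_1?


The nuclear norm is the sum of all singular values.
||T||_1 = 0.9400 + 0.5900 + 2.0500 + 1.4100 + 3.3400 + 0.8900 + 2.0700 + 1.4100
= 12.7000

12.7000


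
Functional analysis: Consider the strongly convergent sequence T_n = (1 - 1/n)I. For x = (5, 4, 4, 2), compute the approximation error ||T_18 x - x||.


T_18 x - x = (1 - 1/18)x - x = -x/18
||x|| = sqrt(61) = 7.8102
||T_18 x - x|| = ||x||/18 = 7.8102/18 = 0.4339

0.4339


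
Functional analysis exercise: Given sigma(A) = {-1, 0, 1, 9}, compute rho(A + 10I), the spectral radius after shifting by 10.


Spectrum of A + 10I = {9, 10, 11, 19}
Spectral radius = max |lambda| over the shifted spectrum
= max(9, 10, 11, 19) = 19

19


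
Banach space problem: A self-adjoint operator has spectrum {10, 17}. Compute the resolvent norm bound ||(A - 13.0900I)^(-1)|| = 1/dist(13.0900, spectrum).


dist(13.0900, {10, 17}) = min(|13.0900 - 10|, |13.0900 - 17|)
= min(3.0900, 3.9100) = 3.0900
Resolvent bound = 1/3.0900 = 0.3236

0.3236


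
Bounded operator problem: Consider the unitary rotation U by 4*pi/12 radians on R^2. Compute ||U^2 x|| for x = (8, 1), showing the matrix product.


U is a rotation by theta = 4*pi/12
U^2 = rotation by 2*theta = 8*pi/12
cos(8*pi/12) = -0.5000, sin(8*pi/12) = 0.8660
U^2 x = (-0.5000 * 8 - 0.8660 * 1, 0.8660 * 8 + -0.5000 * 1)
= (-4.8660, 6.4282)
||U^2 x|| = sqrt((-4.8660)^2 + 6.4282^2) = sqrt(65.0000) = 8.0623

8.0623


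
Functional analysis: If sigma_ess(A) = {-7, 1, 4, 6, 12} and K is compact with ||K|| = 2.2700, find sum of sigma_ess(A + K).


By Weyl's theorem, the essential spectrum is invariant under compact perturbations.
sigma_ess(A + K) = sigma_ess(A) = {-7, 1, 4, 6, 12}
Sum = -7 + 1 + 4 + 6 + 12 = 16

16


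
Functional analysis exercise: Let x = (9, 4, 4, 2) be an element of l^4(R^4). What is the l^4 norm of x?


The l^4 norm = (sum |x_i|^4)^(1/4)
Sum of 4th powers = 6561 + 256 + 256 + 16 = 7089
||x||_4 = (7089)^(1/4) = 9.1758

9.1758


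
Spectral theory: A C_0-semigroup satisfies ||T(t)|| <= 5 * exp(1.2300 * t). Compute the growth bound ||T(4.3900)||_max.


||T(4.3900)|| <= 5 * exp(1.2300 * 4.3900)
= 5 * exp(5.3997)
= 5 * 221.3400
= 1106.7000

1106.7000


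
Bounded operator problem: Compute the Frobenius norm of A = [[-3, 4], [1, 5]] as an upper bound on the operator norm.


||A||_F^2 = sum a_ij^2
= (-3)^2 + 4^2 + 1^2 + 5^2
= 9 + 16 + 1 + 25 = 51
||A||_F = sqrt(51) = 7.1414

7.1414


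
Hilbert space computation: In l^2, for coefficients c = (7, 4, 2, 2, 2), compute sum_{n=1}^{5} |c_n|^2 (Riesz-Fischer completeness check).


sum |c_n|^2 = 7^2 + 4^2 + 2^2 + 2^2 + 2^2
= 49 + 16 + 4 + 4 + 4
= 77

77


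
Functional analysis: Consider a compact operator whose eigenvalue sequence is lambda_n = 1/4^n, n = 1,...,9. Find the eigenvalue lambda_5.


The eigenvalue formula gives lambda_5 = 1/4^5
= 1/1024
= 9.7656e-04

9.7656e-04


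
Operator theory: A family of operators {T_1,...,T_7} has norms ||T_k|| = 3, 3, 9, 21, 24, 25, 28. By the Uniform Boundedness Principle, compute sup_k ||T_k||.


By the Uniform Boundedness Principle, the supremum of norms is finite.
sup_k ||T_k|| = max(3, 3, 9, 21, 24, 25, 28) = 28

28


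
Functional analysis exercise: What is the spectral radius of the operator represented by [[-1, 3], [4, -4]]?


For a 2x2 matrix, eigenvalues satisfy lambda^2 - (trace)*lambda + det = 0
trace = -1 + -4 = -5
det = -1*-4 - 3*4 = -8
discriminant = (-5)^2 - 4*(-8) = 57
spectral radius = max |eigenvalue| = 6.2749

6.2749


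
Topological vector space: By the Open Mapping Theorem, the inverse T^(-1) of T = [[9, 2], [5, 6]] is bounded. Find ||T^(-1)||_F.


det(T) = 9*6 - 2*5 = 44
T^(-1) = (1/44) * [[6, -2], [-5, 9]] = [[0.1364, -0.0455], [-0.1136, 0.2045]]
||T^(-1)||_F^2 = 0.1364^2 + (-0.0455)^2 + (-0.1136)^2 + 0.2045^2 = 0.0754
||T^(-1)||_F = sqrt(0.0754) = 0.2746

0.2746


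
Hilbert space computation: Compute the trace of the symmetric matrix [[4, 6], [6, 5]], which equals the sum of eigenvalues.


For a self-adjoint (symmetric) matrix, the eigenvalues are real.
The sum of eigenvalues equals the trace of the matrix.
trace = 4 + 5 = 9

9


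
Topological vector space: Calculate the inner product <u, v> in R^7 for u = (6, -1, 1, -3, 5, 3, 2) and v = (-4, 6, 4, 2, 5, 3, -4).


Computing the standard inner product <u, v> = sum u_i * v_i
= 6*-4 + -1*6 + 1*4 + -3*2 + 5*5 + 3*3 + 2*-4
= -24 + -6 + 4 + -6 + 25 + 9 + -8
= -6

-6


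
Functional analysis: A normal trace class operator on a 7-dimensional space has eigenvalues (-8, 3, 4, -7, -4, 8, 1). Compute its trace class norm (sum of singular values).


For a normal operator, singular values equal |eigenvalues|.
Trace norm = sum |lambda_i| = 8 + 3 + 4 + 7 + 4 + 8 + 1
= 35

35


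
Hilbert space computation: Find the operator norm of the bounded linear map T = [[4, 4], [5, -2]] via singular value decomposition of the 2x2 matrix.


A^T A = [[41, 6], [6, 20]]
trace(A^T A) = 61, det(A^T A) = 784
discriminant = 61^2 - 4*784 = 585
Largest eigenvalue of A^T A = (trace + sqrt(disc))/2 = 42.5934
||T|| = sqrt(42.5934) = 6.5264

6.5264


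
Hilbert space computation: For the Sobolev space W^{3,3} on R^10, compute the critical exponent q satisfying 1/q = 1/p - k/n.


Using the Sobolev embedding formula: 1/q = 1/p - k/n
1/q = 1/3 - 3/10 = 1/30
q = 1/(1/30) = 30

30.0000


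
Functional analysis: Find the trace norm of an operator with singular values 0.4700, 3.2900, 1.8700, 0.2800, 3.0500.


The nuclear norm is the sum of all singular values.
||T||_1 = 0.4700 + 3.2900 + 1.8700 + 0.2800 + 3.0500
= 8.9600

8.9600


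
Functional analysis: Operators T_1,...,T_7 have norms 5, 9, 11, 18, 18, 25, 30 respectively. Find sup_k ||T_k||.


By the Uniform Boundedness Principle, the supremum of norms is finite.
sup_k ||T_k|| = max(5, 9, 11, 18, 18, 25, 30) = 30

30


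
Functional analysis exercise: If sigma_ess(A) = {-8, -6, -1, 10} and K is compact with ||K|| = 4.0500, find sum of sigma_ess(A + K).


By Weyl's theorem, the essential spectrum is invariant under compact perturbations.
sigma_ess(A + K) = sigma_ess(A) = {-8, -6, -1, 10}
Sum = -8 + -6 + -1 + 10 = -5

-5


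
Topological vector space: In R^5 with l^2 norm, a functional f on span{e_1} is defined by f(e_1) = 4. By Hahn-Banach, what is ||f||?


The norm of f is given by ||f|| = sup_{||x||=1} |f(x)|.
On span{e_1}, ||e_1|| = 1, so ||f|| = |f(e_1)| / ||e_1||
= |4| / 1 = 4.0000

4.0000


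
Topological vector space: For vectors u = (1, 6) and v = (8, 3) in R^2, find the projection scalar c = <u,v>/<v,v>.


Computing <u,v> = 1*8 + 6*3 = 26
Computing <v,v> = 8^2 + 3^2 = 73
Projection coefficient = 26/73 = 0.3562

0.3562


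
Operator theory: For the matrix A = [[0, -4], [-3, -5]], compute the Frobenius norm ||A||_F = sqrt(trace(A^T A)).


||A||_F^2 = sum a_ij^2
= 0^2 + (-4)^2 + (-3)^2 + (-5)^2
= 0 + 16 + 9 + 25 = 50
||A||_F = sqrt(50) = 7.0711

7.0711


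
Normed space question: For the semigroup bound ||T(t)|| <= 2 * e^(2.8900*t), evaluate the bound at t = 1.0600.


||T(1.0600)|| <= 2 * exp(2.8900 * 1.0600)
= 2 * exp(3.0634)
= 2 * 21.4002
= 42.8004

42.8004


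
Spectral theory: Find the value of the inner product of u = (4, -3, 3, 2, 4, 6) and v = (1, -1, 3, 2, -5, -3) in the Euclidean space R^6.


Computing the standard inner product <u, v> = sum u_i * v_i
= 4*1 + -3*-1 + 3*3 + 2*2 + 4*-5 + 6*-3
= 4 + 3 + 9 + 4 + -20 + -18
= -18

-18


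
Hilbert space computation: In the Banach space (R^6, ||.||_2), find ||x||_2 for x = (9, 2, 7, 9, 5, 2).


The l^2 norm = (sum |x_i|^2)^(1/2)
Sum of 2th powers = 81 + 4 + 49 + 81 + 25 + 4 = 244
||x||_2 = (244)^(1/2) = 15.6205

15.6205


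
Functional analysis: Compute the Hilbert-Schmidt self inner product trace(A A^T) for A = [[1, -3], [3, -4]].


trace(A * A^T) = sum of squares of all entries
= 1^2 + (-3)^2 + 3^2 + (-4)^2
= 1 + 9 + 9 + 16
= 35

35


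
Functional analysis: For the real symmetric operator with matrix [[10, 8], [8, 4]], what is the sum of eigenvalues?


For a self-adjoint (symmetric) matrix, the eigenvalues are real.
The sum of eigenvalues equals the trace of the matrix.
trace = 10 + 4 = 14

14


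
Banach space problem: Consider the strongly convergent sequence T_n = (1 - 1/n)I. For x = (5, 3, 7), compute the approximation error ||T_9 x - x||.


T_9 x - x = (1 - 1/9)x - x = -x/9
||x|| = sqrt(83) = 9.1104
||T_9 x - x|| = ||x||/9 = 9.1104/9 = 1.0123

1.0123


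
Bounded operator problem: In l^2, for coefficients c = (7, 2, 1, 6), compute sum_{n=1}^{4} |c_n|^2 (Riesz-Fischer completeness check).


sum |c_n|^2 = 7^2 + 2^2 + 1^2 + 6^2
= 49 + 4 + 1 + 36
= 90

90


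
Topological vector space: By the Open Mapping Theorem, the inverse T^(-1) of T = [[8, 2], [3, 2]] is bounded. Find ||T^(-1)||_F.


det(T) = 8*2 - 2*3 = 10
T^(-1) = (1/10) * [[2, -2], [-3, 8]] = [[0.2000, -0.2000], [-0.3000, 0.8000]]
||T^(-1)||_F^2 = 0.2000^2 + (-0.2000)^2 + (-0.3000)^2 + 0.8000^2 = 0.8100
||T^(-1)||_F = sqrt(0.8100) = 0.9000

0.9000


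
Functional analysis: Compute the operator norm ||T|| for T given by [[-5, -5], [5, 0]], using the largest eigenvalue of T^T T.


A^T A = [[50, 25], [25, 25]]
trace(A^T A) = 75, det(A^T A) = 625
discriminant = 75^2 - 4*625 = 3125
Largest eigenvalue of A^T A = (trace + sqrt(disc))/2 = 65.4508
||T|| = sqrt(65.4508) = 8.0902

8.0902


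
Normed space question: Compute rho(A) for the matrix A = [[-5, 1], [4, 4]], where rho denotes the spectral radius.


For a 2x2 matrix, eigenvalues satisfy lambda^2 - (trace)*lambda + det = 0
trace = -5 + 4 = -1
det = -5*4 - 1*4 = -24
discriminant = (-1)^2 - 4*(-24) = 97
spectral radius = max |eigenvalue| = 5.4244

5.4244


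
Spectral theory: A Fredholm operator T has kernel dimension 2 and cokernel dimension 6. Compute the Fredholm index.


The Fredholm index is defined as ind(T) = dim(ker T) - dim(coker T)
= 2 - 6
= -4

-4


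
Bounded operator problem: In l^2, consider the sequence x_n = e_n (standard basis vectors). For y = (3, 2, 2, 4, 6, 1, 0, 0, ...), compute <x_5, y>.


x_5 = e_5 is the standard basis vector with 1 in position 5.
<x_5, y> = y_5 = 6
As n -> infinity, <x_n, y> -> 0, confirming weak convergence of (x_n) to 0.

6


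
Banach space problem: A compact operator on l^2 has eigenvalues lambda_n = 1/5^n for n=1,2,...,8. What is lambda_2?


The eigenvalue formula gives lambda_2 = 1/5^2
= 1/25
= 0.0400

0.0400


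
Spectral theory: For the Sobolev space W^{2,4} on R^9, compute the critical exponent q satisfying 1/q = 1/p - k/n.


Using the Sobolev embedding formula: 1/q = 1/p - k/n
1/q = 1/4 - 2/9 = 1/36
q = 1/(1/36) = 36

36.0000


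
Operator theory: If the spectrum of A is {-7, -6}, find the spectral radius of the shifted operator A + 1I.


Spectrum of A + 1I = {-6, -5}
Spectral radius = max |lambda| over the shifted spectrum
= max(6, 5) = 6

6


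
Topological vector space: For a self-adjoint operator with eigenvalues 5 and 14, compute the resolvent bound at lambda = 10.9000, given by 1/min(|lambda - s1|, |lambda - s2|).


dist(10.9000, {5, 14}) = min(|10.9000 - 5|, |10.9000 - 14|)
= min(5.9000, 3.1000) = 3.1000
Resolvent bound = 1/3.1000 = 0.3226

0.3226


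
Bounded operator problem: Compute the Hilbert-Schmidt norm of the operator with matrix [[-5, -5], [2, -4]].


The Hilbert-Schmidt norm is sqrt(sum of squares of all entries).
Sum of squares = (-5)^2 + (-5)^2 + 2^2 + (-4)^2
= 25 + 25 + 4 + 16 = 70
||T||_HS = sqrt(70) = 8.3666

8.3666


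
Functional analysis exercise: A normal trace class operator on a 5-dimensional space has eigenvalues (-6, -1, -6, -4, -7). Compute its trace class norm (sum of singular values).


For a normal operator, singular values equal |eigenvalues|.
Trace norm = sum |lambda_i| = 6 + 1 + 6 + 4 + 7
= 24

24


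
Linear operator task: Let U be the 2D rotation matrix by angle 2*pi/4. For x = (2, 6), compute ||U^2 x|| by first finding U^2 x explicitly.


U is a rotation by theta = 2*pi/4
U^2 = rotation by 2*theta = 4*pi/4
cos(4*pi/4) = -1.0000, sin(4*pi/4) = 0.0000
U^2 x = (-1.0000 * 2 - 0.0000 * 6, 0.0000 * 2 + -1.0000 * 6)
= (-2.0000, -6.0000)
||U^2 x|| = sqrt((-2.0000)^2 + (-6.0000)^2) = sqrt(40.0000) = 6.3246

6.3246


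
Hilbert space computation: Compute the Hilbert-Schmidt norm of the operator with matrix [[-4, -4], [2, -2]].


The Hilbert-Schmidt norm is sqrt(sum of squares of all entries).
Sum of squares = (-4)^2 + (-4)^2 + 2^2 + (-2)^2
= 16 + 16 + 4 + 4 = 40
||T||_HS = sqrt(40) = 6.3246

6.3246


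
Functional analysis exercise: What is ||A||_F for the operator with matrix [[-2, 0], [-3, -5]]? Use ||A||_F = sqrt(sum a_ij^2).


||A||_F^2 = sum a_ij^2
= (-2)^2 + 0^2 + (-3)^2 + (-5)^2
= 4 + 0 + 9 + 25 = 38
||A||_F = sqrt(38) = 6.1644

6.1644


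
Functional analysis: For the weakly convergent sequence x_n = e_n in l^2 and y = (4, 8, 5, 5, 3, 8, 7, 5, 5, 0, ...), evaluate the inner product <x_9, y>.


x_9 = e_9 is the standard basis vector with 1 in position 9.
<x_9, y> = y_9 = 5
As n -> infinity, <x_n, y> -> 0, confirming weak convergence of (x_n) to 0.

5


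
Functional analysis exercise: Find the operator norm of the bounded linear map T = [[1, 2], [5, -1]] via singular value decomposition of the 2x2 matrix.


A^T A = [[26, -3], [-3, 5]]
trace(A^T A) = 31, det(A^T A) = 121
discriminant = 31^2 - 4*121 = 477
Largest eigenvalue of A^T A = (trace + sqrt(disc))/2 = 26.4202
||T|| = sqrt(26.4202) = 5.1401

5.1401


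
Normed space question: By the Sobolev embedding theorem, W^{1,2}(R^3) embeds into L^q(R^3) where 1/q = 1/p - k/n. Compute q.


Using the Sobolev embedding formula: 1/q = 1/p - k/n
1/q = 1/2 - 1/3 = 1/6
q = 1/(1/6) = 6

6.0000


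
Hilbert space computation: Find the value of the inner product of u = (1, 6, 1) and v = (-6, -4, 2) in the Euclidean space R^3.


Computing the standard inner product <u, v> = sum u_i * v_i
= 1*-6 + 6*-4 + 1*2
= -6 + -24 + 2
= -28

-28


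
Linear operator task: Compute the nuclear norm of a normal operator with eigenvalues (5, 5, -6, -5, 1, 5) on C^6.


For a normal operator, singular values equal |eigenvalues|.
Trace norm = sum |lambda_i| = 5 + 5 + 6 + 5 + 1 + 5
= 27

27


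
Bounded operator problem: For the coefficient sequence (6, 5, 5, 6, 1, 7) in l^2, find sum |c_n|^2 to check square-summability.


sum |c_n|^2 = 6^2 + 5^2 + 5^2 + 6^2 + 1^2 + 7^2
= 36 + 25 + 25 + 36 + 1 + 49
= 172

172


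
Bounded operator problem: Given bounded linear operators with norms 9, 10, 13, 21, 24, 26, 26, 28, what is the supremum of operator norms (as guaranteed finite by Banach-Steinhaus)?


By the Uniform Boundedness Principle, the supremum of norms is finite.
sup_k ||T_k|| = max(9, 10, 13, 21, 24, 26, 26, 28) = 28

28


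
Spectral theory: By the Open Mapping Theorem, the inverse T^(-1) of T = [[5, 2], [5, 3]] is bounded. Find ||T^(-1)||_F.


det(T) = 5*3 - 2*5 = 5
T^(-1) = (1/5) * [[3, -2], [-5, 5]] = [[0.6000, -0.4000], [-1.0000, 1.0000]]
||T^(-1)||_F^2 = 0.6000^2 + (-0.4000)^2 + (-1.0000)^2 + 1.0000^2 = 2.5200
||T^(-1)||_F = sqrt(2.5200) = 1.5875

1.5875


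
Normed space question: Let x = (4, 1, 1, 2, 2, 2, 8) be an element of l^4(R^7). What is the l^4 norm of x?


The l^4 norm = (sum |x_i|^4)^(1/4)
Sum of 4th powers = 256 + 1 + 1 + 16 + 16 + 16 + 4096 = 4402
||x||_4 = (4402)^(1/4) = 8.1454

8.1454


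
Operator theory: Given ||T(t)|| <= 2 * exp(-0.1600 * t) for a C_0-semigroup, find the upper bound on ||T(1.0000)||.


||T(1.0000)|| <= 2 * exp(-0.1600 * 1.0000)
= 2 * exp(-0.1600)
= 2 * 0.8521
= 1.7043

1.7043


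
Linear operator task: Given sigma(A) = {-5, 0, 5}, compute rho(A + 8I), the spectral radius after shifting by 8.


Spectrum of A + 8I = {3, 8, 13}
Spectral radius = max |lambda| over the shifted spectrum
= max(3, 8, 13) = 13

13


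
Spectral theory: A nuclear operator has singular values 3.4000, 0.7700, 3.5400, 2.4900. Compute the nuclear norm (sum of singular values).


The nuclear norm is the sum of all singular values.
||T||_1 = 3.4000 + 0.7700 + 3.5400 + 2.4900
= 10.2000

10.2000


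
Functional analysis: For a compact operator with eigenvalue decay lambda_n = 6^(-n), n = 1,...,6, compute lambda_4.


The eigenvalue formula gives lambda_4 = 1/6^4
= 1/1296
= 7.7160e-04

7.7160e-04


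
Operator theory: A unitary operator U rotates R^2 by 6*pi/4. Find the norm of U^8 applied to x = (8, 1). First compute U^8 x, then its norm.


U is a rotation by theta = 6*pi/4
U^8 = rotation by 8*theta = 48*pi/4 = 0*pi/4 (mod 2*pi)
cos(0*pi/4) = 1.0000, sin(0*pi/4) = 0.0000
U^8 x = (1.0000 * 8 - 0.0000 * 1, 0.0000 * 8 + 1.0000 * 1)
= (8.0000, 1.0000)
||U^8 x|| = sqrt(8.0000^2 + 1.0000^2) = sqrt(65.0000) = 8.0623

8.0623


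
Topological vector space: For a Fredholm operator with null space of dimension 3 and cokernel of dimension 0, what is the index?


The Fredholm index is defined as ind(T) = dim(ker T) - dim(coker T)
= 3 - 0
= 3

3


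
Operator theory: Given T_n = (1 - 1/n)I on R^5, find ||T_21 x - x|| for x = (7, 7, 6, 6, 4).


T_21 x - x = (1 - 1/21)x - x = -x/21
||x|| = sqrt(186) = 13.6382
||T_21 x - x|| = ||x||/21 = 13.6382/21 = 0.6494

0.6494


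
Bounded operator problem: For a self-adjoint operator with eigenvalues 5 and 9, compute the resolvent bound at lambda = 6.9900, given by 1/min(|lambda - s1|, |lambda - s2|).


dist(6.9900, {5, 9}) = min(|6.9900 - 5|, |6.9900 - 9|)
= min(1.9900, 2.0100) = 1.9900
Resolvent bound = 1/1.9900 = 0.5025

0.5025


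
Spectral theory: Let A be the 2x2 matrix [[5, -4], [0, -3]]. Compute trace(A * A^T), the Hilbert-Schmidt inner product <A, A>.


trace(A * A^T) = sum of squares of all entries
= 5^2 + (-4)^2 + 0^2 + (-3)^2
= 25 + 16 + 0 + 9
= 50

50


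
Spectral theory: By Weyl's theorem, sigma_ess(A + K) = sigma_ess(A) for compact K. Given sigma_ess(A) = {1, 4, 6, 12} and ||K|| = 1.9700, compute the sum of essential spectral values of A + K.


By Weyl's theorem, the essential spectrum is invariant under compact perturbations.
sigma_ess(A + K) = sigma_ess(A) = {1, 4, 6, 12}
Sum = 1 + 4 + 6 + 12 = 23

23


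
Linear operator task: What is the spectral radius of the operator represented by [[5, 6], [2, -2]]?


For a 2x2 matrix, eigenvalues satisfy lambda^2 - (trace)*lambda + det = 0
trace = 5 + -2 = 3
det = 5*-2 - 6*2 = -22
discriminant = 3^2 - 4*(-22) = 97
spectral radius = max |eigenvalue| = 6.4244

6.4244


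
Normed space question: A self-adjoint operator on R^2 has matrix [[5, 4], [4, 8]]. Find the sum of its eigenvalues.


For a self-adjoint (symmetric) matrix, the eigenvalues are real.
The sum of eigenvalues equals the trace of the matrix.
trace = 5 + 8 = 13

13


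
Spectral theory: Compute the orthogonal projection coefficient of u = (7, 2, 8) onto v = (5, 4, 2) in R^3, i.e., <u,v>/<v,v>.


Computing <u,v> = 7*5 + 2*4 + 8*2 = 59
Computing <v,v> = 5^2 + 4^2 + 2^2 = 45
Projection coefficient = 59/45 = 1.3111

1.3111


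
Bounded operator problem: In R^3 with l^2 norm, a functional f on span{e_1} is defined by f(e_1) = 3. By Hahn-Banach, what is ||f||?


The norm of f is given by ||f|| = sup_{||x||=1} |f(x)|.
On span{e_1}, ||e_1|| = 1, so ||f|| = |f(e_1)| / ||e_1||
= |3| / 1 = 3.0000

3.0000


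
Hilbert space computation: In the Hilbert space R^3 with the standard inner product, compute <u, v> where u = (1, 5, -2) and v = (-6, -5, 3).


Computing the standard inner product <u, v> = sum u_i * v_i
= 1*-6 + 5*-5 + -2*3
= -6 + -25 + -6
= -37

-37


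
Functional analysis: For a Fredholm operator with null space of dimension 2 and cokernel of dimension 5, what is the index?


The Fredholm index is defined as ind(T) = dim(ker T) - dim(coker T)
= 2 - 5
= -3

-3


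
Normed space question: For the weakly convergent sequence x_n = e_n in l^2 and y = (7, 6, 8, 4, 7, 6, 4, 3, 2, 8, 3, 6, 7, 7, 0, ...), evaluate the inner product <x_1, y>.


x_1 = e_1 is the standard basis vector with 1 in position 1.
<x_1, y> = y_1 = 7
As n -> infinity, <x_n, y> -> 0, confirming weak convergence of (x_n) to 0.

7


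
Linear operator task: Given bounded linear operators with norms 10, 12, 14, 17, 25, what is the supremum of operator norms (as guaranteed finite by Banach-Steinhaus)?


By the Uniform Boundedness Principle, the supremum of norms is finite.
sup_k ||T_k|| = max(10, 12, 14, 17, 25) = 25

25


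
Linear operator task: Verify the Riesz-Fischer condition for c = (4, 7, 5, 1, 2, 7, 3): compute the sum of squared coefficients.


sum |c_n|^2 = 4^2 + 7^2 + 5^2 + 1^2 + 2^2 + 7^2 + 3^2
= 16 + 49 + 25 + 1 + 4 + 49 + 9
= 153

153


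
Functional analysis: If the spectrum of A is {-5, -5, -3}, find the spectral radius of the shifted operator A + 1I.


Spectrum of A + 1I = {-4, -4, -2}
Spectral radius = max |lambda| over the shifted spectrum
= max(4, 4, 2) = 4

4


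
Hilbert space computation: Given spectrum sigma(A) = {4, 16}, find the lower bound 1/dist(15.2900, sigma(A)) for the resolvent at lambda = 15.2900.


dist(15.2900, {4, 16}) = min(|15.2900 - 4|, |15.2900 - 16|)
= min(11.2900, 0.7100) = 0.7100
Resolvent bound = 1/0.7100 = 1.4085

1.4085


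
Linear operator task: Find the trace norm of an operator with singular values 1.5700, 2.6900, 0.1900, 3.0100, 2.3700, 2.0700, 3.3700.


The nuclear norm is the sum of all singular values.
||T||_1 = 1.5700 + 2.6900 + 0.1900 + 3.0100 + 2.3700 + 2.0700 + 3.3700
= 15.2700

15.2700


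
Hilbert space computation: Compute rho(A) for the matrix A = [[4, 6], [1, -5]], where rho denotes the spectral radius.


For a 2x2 matrix, eigenvalues satisfy lambda^2 - (trace)*lambda + det = 0
trace = 4 + -5 = -1
det = 4*-5 - 6*1 = -26
discriminant = (-1)^2 - 4*(-26) = 105
spectral radius = max |eigenvalue| = 5.6235

5.6235


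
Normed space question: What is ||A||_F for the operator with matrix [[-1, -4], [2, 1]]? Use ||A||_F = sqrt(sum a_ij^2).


||A||_F^2 = sum a_ij^2
= (-1)^2 + (-4)^2 + 2^2 + 1^2
= 1 + 16 + 4 + 1 = 22
||A||_F = sqrt(22) = 4.6904

4.6904


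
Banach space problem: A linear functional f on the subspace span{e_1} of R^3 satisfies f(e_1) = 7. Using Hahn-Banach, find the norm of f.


The norm of f is given by ||f|| = sup_{||x||=1} |f(x)|.
On span{e_1}, ||e_1|| = 1, so ||f|| = |f(e_1)| / ||e_1||
= |7| / 1 = 7.0000

7.0000


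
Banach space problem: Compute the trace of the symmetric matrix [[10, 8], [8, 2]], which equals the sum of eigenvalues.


For a self-adjoint (symmetric) matrix, the eigenvalues are real.
The sum of eigenvalues equals the trace of the matrix.
trace = 10 + 2 = 12

12


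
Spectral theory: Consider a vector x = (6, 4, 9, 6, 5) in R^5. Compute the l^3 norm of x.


The l^3 norm = (sum |x_i|^3)^(1/3)
Sum of 3th powers = 216 + 64 + 729 + 216 + 125 = 1350
||x||_3 = (1350)^(1/3) = 11.0521

11.0521


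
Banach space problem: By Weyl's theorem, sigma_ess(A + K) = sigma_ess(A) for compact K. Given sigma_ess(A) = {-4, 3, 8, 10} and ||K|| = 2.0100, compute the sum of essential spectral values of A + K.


By Weyl's theorem, the essential spectrum is invariant under compact perturbations.
sigma_ess(A + K) = sigma_ess(A) = {-4, 3, 8, 10}
Sum = -4 + 3 + 8 + 10 = 17

17


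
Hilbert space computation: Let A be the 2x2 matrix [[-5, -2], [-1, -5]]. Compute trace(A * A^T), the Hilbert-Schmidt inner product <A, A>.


trace(A * A^T) = sum of squares of all entries
= (-5)^2 + (-2)^2 + (-1)^2 + (-5)^2
= 25 + 4 + 1 + 25
= 55

55


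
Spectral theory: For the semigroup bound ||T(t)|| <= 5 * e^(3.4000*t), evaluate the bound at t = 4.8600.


||T(4.8600)|| <= 5 * exp(3.4000 * 4.8600)
= 5 * exp(16.5240)
= 5 * 1.5007e+07
= 7.5033e+07

7.5033e+07


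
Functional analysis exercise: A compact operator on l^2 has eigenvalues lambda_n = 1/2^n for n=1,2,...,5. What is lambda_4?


The eigenvalue formula gives lambda_4 = 1/2^4
= 1/16
= 0.0625

0.0625


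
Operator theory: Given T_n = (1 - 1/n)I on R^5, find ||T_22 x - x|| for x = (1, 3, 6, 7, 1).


T_22 x - x = (1 - 1/22)x - x = -x/22
||x|| = sqrt(96) = 9.7980
||T_22 x - x|| = ||x||/22 = 9.7980/22 = 0.4454

0.4454


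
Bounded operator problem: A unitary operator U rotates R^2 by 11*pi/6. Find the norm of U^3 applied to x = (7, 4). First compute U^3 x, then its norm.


U is a rotation by theta = 11*pi/6
U^3 = rotation by 3*theta = 33*pi/6 = 9*pi/6 (mod 2*pi)
cos(9*pi/6) = 0.0000, sin(9*pi/6) = -1.0000
U^3 x = (0.0000 * 7 - -1.0000 * 4, -1.0000 * 7 + 0.0000 * 4)
= (4.0000, -7.0000)
||U^3 x|| = sqrt(4.0000^2 + (-7.0000)^2) = sqrt(65.0000) = 8.0623

8.0623


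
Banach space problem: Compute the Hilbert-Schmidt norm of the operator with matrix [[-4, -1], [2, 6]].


The Hilbert-Schmidt norm is sqrt(sum of squares of all entries).
Sum of squares = (-4)^2 + (-1)^2 + 2^2 + 6^2
= 16 + 1 + 4 + 36 = 57
||T||_HS = sqrt(57) = 7.5498

7.5498


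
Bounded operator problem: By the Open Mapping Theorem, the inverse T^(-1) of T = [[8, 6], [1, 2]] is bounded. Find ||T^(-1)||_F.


det(T) = 8*2 - 6*1 = 10
T^(-1) = (1/10) * [[2, -6], [-1, 8]] = [[0.2000, -0.6000], [-0.1000, 0.8000]]
||T^(-1)||_F^2 = 0.2000^2 + (-0.6000)^2 + (-0.1000)^2 + 0.8000^2 = 1.0500
||T^(-1)||_F = sqrt(1.0500) = 1.0247

1.0247


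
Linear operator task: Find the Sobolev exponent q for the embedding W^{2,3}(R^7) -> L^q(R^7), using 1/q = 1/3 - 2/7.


Using the Sobolev embedding formula: 1/q = 1/p - k/n
1/q = 1/3 - 2/7 = 1/21
q = 1/(1/21) = 21

21.0000


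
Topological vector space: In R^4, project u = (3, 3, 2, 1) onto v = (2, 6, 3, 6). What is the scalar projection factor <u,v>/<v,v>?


Computing <u,v> = 3*2 + 3*6 + 2*3 + 1*6 = 36
Computing <v,v> = 2^2 + 6^2 + 3^2 + 6^2 = 85
Projection coefficient = 36/85 = 0.4235

0.4235


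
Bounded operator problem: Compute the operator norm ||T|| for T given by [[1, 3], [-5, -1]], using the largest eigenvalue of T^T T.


A^T A = [[26, 8], [8, 10]]
trace(A^T A) = 36, det(A^T A) = 196
discriminant = 36^2 - 4*196 = 512
Largest eigenvalue of A^T A = (trace + sqrt(disc))/2 = 29.3137
||T|| = sqrt(29.3137) = 5.4142

5.4142


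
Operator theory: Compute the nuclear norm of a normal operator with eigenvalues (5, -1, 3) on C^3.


For a normal operator, singular values equal |eigenvalues|.
Trace norm = sum |lambda_i| = 5 + 1 + 3
= 9

9


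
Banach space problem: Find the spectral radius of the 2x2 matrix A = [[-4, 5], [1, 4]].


For a 2x2 matrix, eigenvalues satisfy lambda^2 - (trace)*lambda + det = 0
trace = -4 + 4 = 0
det = -4*4 - 5*1 = -21
discriminant = 0^2 - 4*(-21) = 84
spectral radius = max |eigenvalue| = 4.5826

4.5826


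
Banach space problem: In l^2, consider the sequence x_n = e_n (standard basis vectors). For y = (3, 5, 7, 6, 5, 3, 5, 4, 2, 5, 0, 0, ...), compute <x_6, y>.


x_6 = e_6 is the standard basis vector with 1 in position 6.
<x_6, y> = y_6 = 3
As n -> infinity, <x_n, y> -> 0, confirming weak convergence of (x_n) to 0.

3


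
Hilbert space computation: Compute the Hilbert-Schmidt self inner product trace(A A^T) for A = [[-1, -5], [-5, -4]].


trace(A * A^T) = sum of squares of all entries
= (-1)^2 + (-5)^2 + (-5)^2 + (-4)^2
= 1 + 25 + 25 + 16
= 67

67


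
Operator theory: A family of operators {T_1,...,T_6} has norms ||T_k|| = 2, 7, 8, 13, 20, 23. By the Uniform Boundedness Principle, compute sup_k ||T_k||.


By the Uniform Boundedness Principle, the supremum of norms is finite.
sup_k ||T_k|| = max(2, 7, 8, 13, 20, 23) = 23

23


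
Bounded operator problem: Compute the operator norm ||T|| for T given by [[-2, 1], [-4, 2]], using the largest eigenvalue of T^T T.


A^T A = [[20, -10], [-10, 5]]
trace(A^T A) = 25, det(A^T A) = 0
discriminant = 25^2 - 4*0 = 625
Largest eigenvalue of A^T A = (trace + sqrt(disc))/2 = 25.0000
||T|| = sqrt(25.0000) = 5.0000

5.0000


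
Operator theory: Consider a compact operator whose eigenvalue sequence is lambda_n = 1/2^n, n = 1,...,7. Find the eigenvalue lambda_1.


The eigenvalue formula gives lambda_1 = 1/2^1
= 1/2
= 0.5000

0.5000


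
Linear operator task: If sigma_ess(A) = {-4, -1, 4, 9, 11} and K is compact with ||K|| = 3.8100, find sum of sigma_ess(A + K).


By Weyl's theorem, the essential spectrum is invariant under compact perturbations.
sigma_ess(A + K) = sigma_ess(A) = {-4, -1, 4, 9, 11}
Sum = -4 + -1 + 4 + 9 + 11 = 19

19


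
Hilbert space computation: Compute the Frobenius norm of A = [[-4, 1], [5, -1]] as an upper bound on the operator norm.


||A||_F^2 = sum a_ij^2
= (-4)^2 + 1^2 + 5^2 + (-1)^2
= 16 + 1 + 25 + 1 = 43
||A||_F = sqrt(43) = 6.5574

6.5574


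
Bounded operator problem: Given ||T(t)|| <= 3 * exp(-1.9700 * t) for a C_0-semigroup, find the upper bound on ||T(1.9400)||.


||T(1.9400)|| <= 3 * exp(-1.9700 * 1.9400)
= 3 * exp(-3.8218)
= 3 * 0.0219
= 0.0657

0.0657


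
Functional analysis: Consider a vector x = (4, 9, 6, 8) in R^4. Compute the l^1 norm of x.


The l^1 norm equals the sum of absolute values of all components.
||x||_1 = 4 + 9 + 6 + 8
= 27

27.0000


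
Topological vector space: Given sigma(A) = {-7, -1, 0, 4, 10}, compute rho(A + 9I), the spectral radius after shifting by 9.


Spectrum of A + 9I = {2, 8, 9, 13, 19}
Spectral radius = max |lambda| over the shifted spectrum
= max(2, 8, 9, 13, 19) = 19

19


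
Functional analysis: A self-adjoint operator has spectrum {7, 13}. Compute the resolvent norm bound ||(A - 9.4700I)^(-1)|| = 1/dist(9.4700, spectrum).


dist(9.4700, {7, 13}) = min(|9.4700 - 7|, |9.4700 - 13|)
= min(2.4700, 3.5300) = 2.4700
Resolvent bound = 1/2.4700 = 0.4049

0.4049


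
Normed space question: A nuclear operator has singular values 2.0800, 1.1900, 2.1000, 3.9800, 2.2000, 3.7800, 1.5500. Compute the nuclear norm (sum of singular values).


The nuclear norm is the sum of all singular values.
||T||_1 = 2.0800 + 1.1900 + 2.1000 + 3.9800 + 2.2000 + 3.7800 + 1.5500
= 16.8800

16.8800


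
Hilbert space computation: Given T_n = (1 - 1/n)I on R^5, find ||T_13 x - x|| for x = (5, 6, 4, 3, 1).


T_13 x - x = (1 - 1/13)x - x = -x/13
||x|| = sqrt(87) = 9.3274
||T_13 x - x|| = ||x||/13 = 9.3274/13 = 0.7175

0.7175


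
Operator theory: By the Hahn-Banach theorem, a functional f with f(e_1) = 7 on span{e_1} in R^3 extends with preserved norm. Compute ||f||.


The norm of f is given by ||f|| = sup_{||x||=1} |f(x)|.
On span{e_1}, ||e_1|| = 1, so ||f|| = |f(e_1)| / ||e_1||
= |7| / 1 = 7.0000

7.0000


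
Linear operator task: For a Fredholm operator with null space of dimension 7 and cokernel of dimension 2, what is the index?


The Fredholm index is defined as ind(T) = dim(ker T) - dim(coker T)
= 7 - 2
= 5

5


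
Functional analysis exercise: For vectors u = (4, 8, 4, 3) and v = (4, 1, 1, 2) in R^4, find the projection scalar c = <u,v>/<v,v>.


Computing <u,v> = 4*4 + 8*1 + 4*1 + 3*2 = 34
Computing <v,v> = 4^2 + 1^2 + 1^2 + 2^2 = 22
Projection coefficient = 34/22 = 1.5455

1.5455


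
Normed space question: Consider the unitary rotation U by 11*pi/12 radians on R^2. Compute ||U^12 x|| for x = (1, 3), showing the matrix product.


U is a rotation by theta = 11*pi/12
U^12 = rotation by 12*theta = 132*pi/12 = 12*pi/12 (mod 2*pi)
cos(12*pi/12) = -1.0000, sin(12*pi/12) = 0.0000
U^12 x = (-1.0000 * 1 - 0.0000 * 3, 0.0000 * 1 + -1.0000 * 3)
= (-1.0000, -3.0000)
||U^12 x|| = sqrt((-1.0000)^2 + (-3.0000)^2) = sqrt(10.0000) = 3.1623

3.1623


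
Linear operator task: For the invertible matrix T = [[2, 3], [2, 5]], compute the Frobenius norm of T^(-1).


det(T) = 2*5 - 3*2 = 4
T^(-1) = (1/4) * [[5, -3], [-2, 2]] = [[1.2500, -0.7500], [-0.5000, 0.5000]]
||T^(-1)||_F^2 = 1.2500^2 + (-0.7500)^2 + (-0.5000)^2 + 0.5000^2 = 2.6250
||T^(-1)||_F = sqrt(2.6250) = 1.6202

1.6202


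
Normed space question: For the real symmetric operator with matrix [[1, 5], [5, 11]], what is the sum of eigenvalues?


For a self-adjoint (symmetric) matrix, the eigenvalues are real.
The sum of eigenvalues equals the trace of the matrix.
trace = 1 + 11 = 12

12


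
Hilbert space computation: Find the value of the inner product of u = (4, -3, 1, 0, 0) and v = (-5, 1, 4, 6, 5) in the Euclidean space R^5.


Computing the standard inner product <u, v> = sum u_i * v_i
= 4*-5 + -3*1 + 1*4 + 0*6 + 0*5
= -20 + -3 + 4 + 0 + 0
= -19

-19


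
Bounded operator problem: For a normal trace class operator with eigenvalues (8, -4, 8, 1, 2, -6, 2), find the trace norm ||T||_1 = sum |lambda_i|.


For a normal operator, singular values equal |eigenvalues|.
Trace norm = sum |lambda_i| = 8 + 4 + 8 + 1 + 2 + 6 + 2
= 31

31


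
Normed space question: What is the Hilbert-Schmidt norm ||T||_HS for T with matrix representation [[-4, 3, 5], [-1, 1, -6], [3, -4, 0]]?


The Hilbert-Schmidt norm is sqrt(sum of squares of all entries).
Sum of squares = (-4)^2 + 3^2 + 5^2 + (-1)^2 + 1^2 + (-6)^2 + 3^2 + (-4)^2 + 0^2
= 16 + 9 + 25 + 1 + 1 + 36 + 9 + 16 + 0 = 113
||T||_HS = sqrt(113) = 10.6301

10.6301


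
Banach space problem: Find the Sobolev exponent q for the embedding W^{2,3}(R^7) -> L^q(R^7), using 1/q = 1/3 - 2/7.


Using the Sobolev embedding formula: 1/q = 1/p - k/n
1/q = 1/3 - 2/7 = 1/21
q = 1/(1/21) = 21

21.0000


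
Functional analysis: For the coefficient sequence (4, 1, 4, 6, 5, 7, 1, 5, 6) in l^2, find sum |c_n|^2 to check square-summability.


sum |c_n|^2 = 4^2 + 1^2 + 4^2 + 6^2 + 5^2 + 7^2 + 1^2 + 5^2 + 6^2
= 16 + 1 + 16 + 36 + 25 + 49 + 1 + 25 + 36
= 205

205


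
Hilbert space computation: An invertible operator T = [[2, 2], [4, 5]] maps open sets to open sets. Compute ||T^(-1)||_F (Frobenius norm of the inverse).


det(T) = 2*5 - 2*4 = 2
T^(-1) = (1/2) * [[5, -2], [-4, 2]] = [[2.5000, -1.0000], [-2.0000, 1.0000]]
||T^(-1)||_F^2 = 2.5000^2 + (-1.0000)^2 + (-2.0000)^2 + 1.0000^2 = 12.2500
||T^(-1)||_F = sqrt(12.2500) = 3.5000

3.5000


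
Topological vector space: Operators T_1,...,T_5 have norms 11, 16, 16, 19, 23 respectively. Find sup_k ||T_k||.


By the Uniform Boundedness Principle, the supremum of norms is finite.
sup_k ||T_k|| = max(11, 16, 16, 19, 23) = 23

23


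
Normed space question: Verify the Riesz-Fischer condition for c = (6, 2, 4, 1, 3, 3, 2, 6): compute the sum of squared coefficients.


sum |c_n|^2 = 6^2 + 2^2 + 4^2 + 1^2 + 3^2 + 3^2 + 2^2 + 6^2
= 36 + 4 + 16 + 1 + 9 + 9 + 4 + 36
= 115

115


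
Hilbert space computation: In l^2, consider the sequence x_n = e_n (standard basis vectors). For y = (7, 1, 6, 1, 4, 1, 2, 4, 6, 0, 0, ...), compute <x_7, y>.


x_7 = e_7 is the standard basis vector with 1 in position 7.
<x_7, y> = y_7 = 2
As n -> infinity, <x_n, y> -> 0, confirming weak convergence of (x_n) to 0.

2


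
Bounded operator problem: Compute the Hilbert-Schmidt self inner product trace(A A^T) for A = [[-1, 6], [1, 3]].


trace(A * A^T) = sum of squares of all entries
= (-1)^2 + 6^2 + 1^2 + 3^2
= 1 + 36 + 1 + 9
= 47

47


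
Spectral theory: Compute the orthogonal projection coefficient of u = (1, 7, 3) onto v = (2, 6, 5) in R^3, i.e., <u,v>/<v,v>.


Computing <u,v> = 1*2 + 7*6 + 3*5 = 59
Computing <v,v> = 2^2 + 6^2 + 5^2 = 65
Projection coefficient = 59/65 = 0.9077

0.9077


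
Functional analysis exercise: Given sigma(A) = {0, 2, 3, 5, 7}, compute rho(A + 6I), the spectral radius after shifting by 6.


Spectrum of A + 6I = {6, 8, 9, 11, 13}
Spectral radius = max |lambda| over the shifted spectrum
= max(6, 8, 9, 11, 13) = 13

13


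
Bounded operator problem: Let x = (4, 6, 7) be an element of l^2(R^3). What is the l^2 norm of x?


The l^2 norm = (sum |x_i|^2)^(1/2)
Sum of 2th powers = 16 + 36 + 49 = 101
||x||_2 = (101)^(1/2) = 10.0499

10.0499


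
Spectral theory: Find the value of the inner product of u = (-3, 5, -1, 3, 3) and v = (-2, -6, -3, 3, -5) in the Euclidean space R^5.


Computing the standard inner product <u, v> = sum u_i * v_i
= -3*-2 + 5*-6 + -1*-3 + 3*3 + 3*-5
= 6 + -30 + 3 + 9 + -15
= -27

-27


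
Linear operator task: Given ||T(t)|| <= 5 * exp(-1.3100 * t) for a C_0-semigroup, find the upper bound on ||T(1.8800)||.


||T(1.8800)|| <= 5 * exp(-1.3100 * 1.8800)
= 5 * exp(-2.4628)
= 5 * 0.0852
= 0.4260

0.4260


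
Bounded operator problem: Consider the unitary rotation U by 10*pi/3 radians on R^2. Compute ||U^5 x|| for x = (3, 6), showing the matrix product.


U is a rotation by theta = 10*pi/3
U^5 = rotation by 5*theta = 50*pi/3 = 2*pi/3 (mod 2*pi)
cos(2*pi/3) = -0.5000, sin(2*pi/3) = 0.8660
U^5 x = (-0.5000 * 3 - 0.8660 * 6, 0.8660 * 3 + -0.5000 * 6)
= (-6.6962, -0.4019)
||U^5 x|| = sqrt((-6.6962)^2 + (-0.4019)^2) = sqrt(45.0000) = 6.7082

6.7082


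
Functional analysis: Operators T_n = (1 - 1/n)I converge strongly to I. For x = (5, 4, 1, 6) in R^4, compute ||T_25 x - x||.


T_25 x - x = (1 - 1/25)x - x = -x/25
||x|| = sqrt(78) = 8.8318
||T_25 x - x|| = ||x||/25 = 8.8318/25 = 0.3533

0.3533


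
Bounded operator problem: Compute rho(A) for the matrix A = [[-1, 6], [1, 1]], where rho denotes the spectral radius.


For a 2x2 matrix, eigenvalues satisfy lambda^2 - (trace)*lambda + det = 0
trace = -1 + 1 = 0
det = -1*1 - 6*1 = -7
discriminant = 0^2 - 4*(-7) = 28
spectral radius = max |eigenvalue| = 2.6458

2.6458


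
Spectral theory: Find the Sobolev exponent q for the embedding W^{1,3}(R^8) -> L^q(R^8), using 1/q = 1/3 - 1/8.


Using the Sobolev embedding formula: 1/q = 1/p - k/n
1/q = 1/3 - 1/8 = 5/24
q = 1/(5/24) = 24/5 = 4.8000

4.8000


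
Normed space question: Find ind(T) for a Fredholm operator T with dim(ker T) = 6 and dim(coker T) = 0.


The Fredholm index is defined as ind(T) = dim(ker T) - dim(coker T)
= 6 - 0
= 6

6


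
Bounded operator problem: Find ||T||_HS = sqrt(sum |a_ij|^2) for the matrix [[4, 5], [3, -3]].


The Hilbert-Schmidt norm is sqrt(sum of squares of all entries).
Sum of squares = 4^2 + 5^2 + 3^2 + (-3)^2
= 16 + 25 + 9 + 9 = 59
||T||_HS = sqrt(59) = 7.6811

7.6811


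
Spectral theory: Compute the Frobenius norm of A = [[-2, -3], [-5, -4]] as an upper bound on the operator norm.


||A||_F^2 = sum a_ij^2
= (-2)^2 + (-3)^2 + (-5)^2 + (-4)^2
= 4 + 9 + 25 + 16 = 54
||A||_F = sqrt(54) = 7.3485

7.3485
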